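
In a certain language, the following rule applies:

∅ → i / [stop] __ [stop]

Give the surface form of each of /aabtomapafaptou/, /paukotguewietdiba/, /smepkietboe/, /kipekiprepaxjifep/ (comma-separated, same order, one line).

/aabtomapafaptou/: /b/ and /t/ form a stop–stop cluster, so [i] is inserted between them. /p/ and /t/ form a stop–stop cluster, so [i] is inserted between them. → [aabitomapafapitou].
/paukotguewietdiba/: /t/ and /g/ form a stop–stop cluster, so [i] is inserted between them. /t/ and /d/ form a stop–stop cluster, so [i] is inserted between them. → [paukotiguewietidiba].
/smepkietboe/: /p/ and /k/ form a stop–stop cluster, so [i] is inserted between them. /t/ and /b/ form a stop–stop cluster, so [i] is inserted between them. → [smepikietiboe].
/kipekiprepaxjifep/: the rule's environment is not met; surfaces unchanged as [kipekiprepaxjifep].

aabitomapafapitou, paukotiguewietidiba, smepikietiboe, kipekiprepaxjifep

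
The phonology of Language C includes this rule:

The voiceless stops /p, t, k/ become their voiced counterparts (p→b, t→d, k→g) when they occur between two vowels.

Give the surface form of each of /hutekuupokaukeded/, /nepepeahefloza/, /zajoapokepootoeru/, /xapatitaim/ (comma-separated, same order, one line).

hudeguubogaugeded, nebebeahefloza, zajoabogeboodoeru, xabadidaim

/hutekuupokaukeded/: /t/ is a voiceless stop between vowels /u/ and /e/, so it voices to [d]. /k/ is a voiceless stop between vowels /e/ and /u/, so it voices to [g]. /p/ is a voiceless stop between vowels /u/ and /o/, so it voices to [b]. /k/ is a voiceless stop between vowels /o/ and /a/, so it voices to [g]. /k/ is a voiceless stop between vowels /u/ and /e/, so it voices to [g]. → [hudeguubogaugeded].
/nepepeahefloza/: /p/ is a voiceless stop between vowels /e/ and /e/, so it voices to [b]. /p/ is a voiceless stop between vowels /e/ and /e/, so it voices to [b]. → [nebebeahefloza].
/zajoapokepootoeru/: /p/ is a voiceless stop between vowels /a/ and /o/, so it voices to [b]. /k/ is a voiceless stop between vowels /o/ and /e/, so it voices to [g]. /p/ is a voiceless stop between vowels /e/ and /o/, so it voices to [b]. /t/ is a voiceless stop between vowels /o/ and /o/, so it voices to [d]. → [zajoabogeboodoeru].
/xapatitaim/: /p/ is a voiceless stop between vowels /a/ and /a/, so it voices to [b]. /t/ is a voiceless stop between vowels /a/ and /i/, so it voices to [d]. /t/ is a voiceless stop between vowels /i/ and /a/, so it voices to [d]. → [xabadidaim].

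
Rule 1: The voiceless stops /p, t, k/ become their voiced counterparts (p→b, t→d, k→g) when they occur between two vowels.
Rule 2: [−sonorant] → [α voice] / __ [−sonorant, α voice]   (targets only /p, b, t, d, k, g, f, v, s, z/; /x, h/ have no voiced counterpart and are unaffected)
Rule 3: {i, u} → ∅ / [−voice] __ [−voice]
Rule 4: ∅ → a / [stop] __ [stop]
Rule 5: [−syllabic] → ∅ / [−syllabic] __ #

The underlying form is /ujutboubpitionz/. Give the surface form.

ujudaboupapidion

Rule 1 (intervocalic voicing): /t/ is a voiceless stop between vowels /i/ and /i/, so it voices to [d]. /ujutboubpitionz/ → ujutboubpidionz.
Rule 2 (regressive voicing assimilation): /t/ precedes the voiced obstruent /b/, so it voices to [d] by assimilation. /b/ precedes the voiceless obstruent /p/, so it devoices to [p] by assimilation. /ujutboubpidionz/ → ujudbouppidionz.
Rule 3 (high vowel syncope): no segment meets the environment; /ujudbouppidionz/ is unchanged.
Rule 4 (stop-cluster a-epenthesis): /d/ and /b/ form a stop–stop cluster, so [a] is inserted between them. /p/ and /p/ form a stop–stop cluster, so [a] is inserted between them. /ujudbouppidionz/ → ujudaboupapidionz.
Rule 5 (final cluster simplification): /z/ is the second consonant of a word-final cluster /nz/, so it deletes. /ujudaboupapidionz/ → ujudaboupapidion.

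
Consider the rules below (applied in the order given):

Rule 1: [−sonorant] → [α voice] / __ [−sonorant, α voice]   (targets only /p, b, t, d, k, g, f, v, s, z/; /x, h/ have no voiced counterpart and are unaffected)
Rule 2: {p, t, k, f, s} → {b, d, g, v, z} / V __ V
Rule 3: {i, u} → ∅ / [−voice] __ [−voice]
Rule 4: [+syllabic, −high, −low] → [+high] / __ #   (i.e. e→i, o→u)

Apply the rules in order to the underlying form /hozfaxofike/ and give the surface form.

Rule 1 (regressive voicing assimilation): /z/ precedes the voiceless obstruent /f/, so it devoices to [s] by assimilation. /hozfaxofike/ → hosfaxofike.
Rule 2 (intervocalic voicing): /f/ is a voiceless obstruent between vowels /o/ and /i/, so it voices to [v]. /k/ is a voiceless obstruent between vowels /i/ and /e/, so it voices to [g]. /hosfaxofike/ → hosfaxovige.
Rule 3 (high vowel syncope): no segment meets the environment; /hosfaxovige/ is unchanged.
Rule 4 (final vowel raising): /e/ is a mid vowel in word-final position, so it raises to [i]. /hosfaxovige/ → hosfaxovigi.

hosfaxovigi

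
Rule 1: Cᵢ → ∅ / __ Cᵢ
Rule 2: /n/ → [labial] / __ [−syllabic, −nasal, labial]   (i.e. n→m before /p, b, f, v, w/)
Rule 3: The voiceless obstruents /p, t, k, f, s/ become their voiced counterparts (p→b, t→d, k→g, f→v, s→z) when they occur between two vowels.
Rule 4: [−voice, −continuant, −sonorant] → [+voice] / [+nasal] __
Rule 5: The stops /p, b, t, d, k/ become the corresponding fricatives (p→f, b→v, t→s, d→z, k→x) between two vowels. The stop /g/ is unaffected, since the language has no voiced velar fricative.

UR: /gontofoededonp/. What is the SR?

gondovoezezomb

Rule 1 (degemination): no segment meets the environment; /gontofoededonp/ is unchanged.
Rule 2 (nasal place assimilation): /n/ precedes the labial consonant /p/, so it assimilates in place to [m]. /gontofoededonp/ → gontofoededomp.
Rule 3 (intervocalic voicing): /f/ is a voiceless obstruent between vowels /o/ and /o/, so it voices to [v]. /gontofoededomp/ → gontovoededomp.
Rule 4 (post-nasal voicing): /t/ is a voiceless stop immediately after the nasal /n/, so it voices to [d]. /p/ is a voiceless stop immediately after the nasal /m/, so it voices to [b]. /gontovoededomp/ → gondovoededomb.
Rule 5 (intervocalic spirantization): /d/ is a stop between vowels /e/ and /e/, so it spirantizes to the fricative [z]. /d/ is a stop between vowels /e/ and /o/, so it spirantizes to the fricative [z]. /gondovoededomb/ → gondovoezezomb.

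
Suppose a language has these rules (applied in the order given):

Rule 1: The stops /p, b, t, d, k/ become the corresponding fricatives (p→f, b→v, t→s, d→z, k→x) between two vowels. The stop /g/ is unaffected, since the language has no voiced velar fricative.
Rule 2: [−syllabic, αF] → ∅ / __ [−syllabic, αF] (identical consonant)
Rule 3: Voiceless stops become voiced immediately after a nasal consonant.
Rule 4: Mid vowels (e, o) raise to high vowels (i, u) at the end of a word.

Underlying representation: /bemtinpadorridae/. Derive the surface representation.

Rule 1 (intervocalic spirantization): /d/ is a stop between vowels /a/ and /o/, so it spirantizes to the fricative [z]. /d/ is a stop between vowels /i/ and /a/, so it spirantizes to the fricative [z]. /bemtinpadorridae/ → bemtinpazorrizae.
Rule 2 (degemination): /rr/ is a geminate; the first /r/ deletes. /bemtinpazorrizae/ → bemtinpazorizae.
Rule 3 (post-nasal voicing): /t/ is a voiceless stop immediately after the nasal /m/, so it voices to [d]. /p/ is a voiceless stop immediately after the nasal /n/, so it voices to [b]. /bemtinpazorizae/ → bemdinbazorizae.
Rule 4 (final vowel raising): /e/ is a mid vowel in word-final position, so it raises to [i]. /bemdinbazorizae/ → bemdinbazorizai.

bemdinbazorizai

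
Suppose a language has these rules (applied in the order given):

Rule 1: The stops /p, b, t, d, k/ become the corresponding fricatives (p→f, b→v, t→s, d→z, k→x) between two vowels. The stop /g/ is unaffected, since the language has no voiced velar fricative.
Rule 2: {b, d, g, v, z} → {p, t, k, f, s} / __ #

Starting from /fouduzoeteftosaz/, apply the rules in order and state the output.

Rule 1 (intervocalic spirantization): /d/ is a stop between vowels /u/ and /u/, so it spirantizes to the fricative [z]. /t/ is a stop between vowels /e/ and /e/, so it spirantizes to the fricative [s]. /fouduzoeteftosaz/ → fouzuzoeseftosaz.
Rule 2 (final devoicing): /z/ is a voiced obstruent in word-final position, so it devoices to [s]. /fouzuzoeseftosaz/ → fouzuzoeseftosas.

fouzuzoeseftosas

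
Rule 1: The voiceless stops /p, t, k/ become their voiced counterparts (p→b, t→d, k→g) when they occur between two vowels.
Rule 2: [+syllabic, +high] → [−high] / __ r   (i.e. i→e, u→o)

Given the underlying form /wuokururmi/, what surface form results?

Rule 1 (intervocalic voicing): /k/ is a voiceless stop between vowels /o/ and /u/, so it voices to [g]. /wuokururmi/ → wuogururmi.
Rule 2 (pre-rhotic lowering): /u/ is a high vowel immediately before /r/, so it lowers to [o]. /u/ is a high vowel immediately before /r/, so it lowers to [o]. /wuogururmi/ → wuogorormi.

wuogorormi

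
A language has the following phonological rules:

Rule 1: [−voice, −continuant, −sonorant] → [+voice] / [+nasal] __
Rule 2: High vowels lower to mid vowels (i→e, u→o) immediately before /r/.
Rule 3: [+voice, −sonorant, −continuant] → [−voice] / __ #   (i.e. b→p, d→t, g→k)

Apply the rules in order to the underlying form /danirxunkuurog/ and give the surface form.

danerxunguorok

Rule 1 (post-nasal voicing): /k/ is a voiceless stop immediately after the nasal /n/, so it voices to [g]. /danirxunkuurog/ → danirxunguurog.
Rule 2 (pre-rhotic lowering): /i/ is a high vowel immediately before /r/, so it lowers to [e]. /u/ is a high vowel immediately before /r/, so it lowers to [o]. /danirxunguurog/ → danerxunguorog.
Rule 3 (final devoicing): /g/ is a voiced stop in word-final position, so it devoices to [k]. /danerxunguorog/ → danerxunguorok.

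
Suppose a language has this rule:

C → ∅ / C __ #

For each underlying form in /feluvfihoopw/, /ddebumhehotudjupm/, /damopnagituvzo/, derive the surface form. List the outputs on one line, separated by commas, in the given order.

/feluvfihoopw/: /w/ is the second consonant of a word-final cluster /pw/, so it deletes. → [feluvfihoop].
/ddebumhehotudjupm/: /m/ is the second consonant of a word-final cluster /pm/, so it deletes. → [ddebumhehotudjup].
/damopnagituvzo/: the rule's environment is not met; surfaces unchanged as [damopnagituvzo].

feluvfihoop, ddebumhehotudjup, damopnagituvzo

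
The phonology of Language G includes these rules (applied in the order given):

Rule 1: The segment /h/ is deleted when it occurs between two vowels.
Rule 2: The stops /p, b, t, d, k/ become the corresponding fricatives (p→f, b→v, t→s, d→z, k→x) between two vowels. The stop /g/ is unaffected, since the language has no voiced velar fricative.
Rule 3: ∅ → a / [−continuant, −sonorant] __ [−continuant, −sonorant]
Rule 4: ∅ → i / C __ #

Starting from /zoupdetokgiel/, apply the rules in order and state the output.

zoupadesokagieli

Rule 1 (intervocalic h-deletion): no segment meets the environment; /zoupdetokgiel/ is unchanged.
Rule 2 (intervocalic spirantization): /t/ is a stop between vowels /e/ and /o/, so it spirantizes to the fricative [s]. /zoupdetokgiel/ → zoupdesokgiel.
Rule 3 (stop-cluster a-epenthesis): /p/ and /d/ form a stop–stop cluster, so [a] is inserted between them. /k/ and /g/ form a stop–stop cluster, so [a] is inserted between them. /zoupdesokgiel/ → zoupadesokagiel.
Rule 4 (final i-epenthesis): the form ends in the consonant /l/, so [i] is inserted word-finally. /zoupadesokagiel/ → zoupadesokagieli.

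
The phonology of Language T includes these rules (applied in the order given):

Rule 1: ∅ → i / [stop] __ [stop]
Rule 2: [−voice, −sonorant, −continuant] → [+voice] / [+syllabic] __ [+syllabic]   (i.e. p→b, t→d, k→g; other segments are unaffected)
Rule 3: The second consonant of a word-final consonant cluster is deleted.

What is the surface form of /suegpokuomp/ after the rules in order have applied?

suegiboguom

Rule 1 (stop-cluster i-epenthesis): /g/ and /p/ form a stop–stop cluster, so [i] is inserted between them. /suegpokuomp/ → suegipokuomp.
Rule 2 (intervocalic voicing): /p/ is a voiceless stop between vowels /i/ and /o/, so it voices to [b]. /k/ is a voiceless stop between vowels /o/ and /u/, so it voices to [g]. /suegipokuomp/ → suegiboguomp.
Rule 3 (final cluster simplification): /p/ is the second consonant of a word-final cluster /mp/, so it deletes. /suegiboguomp/ → suegiboguom.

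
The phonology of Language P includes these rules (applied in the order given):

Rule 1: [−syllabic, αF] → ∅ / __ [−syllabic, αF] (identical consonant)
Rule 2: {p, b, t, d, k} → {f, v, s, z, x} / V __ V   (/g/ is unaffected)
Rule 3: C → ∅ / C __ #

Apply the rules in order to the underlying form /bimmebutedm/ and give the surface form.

bimevused

Rule 1 (degemination): /mm/ is a geminate; the first /m/ deletes. /bimmebutedm/ → bimebutedm.
Rule 2 (intervocalic spirantization): /b/ is a stop between vowels /e/ and /u/, so it spirantizes to the fricative [v]. /t/ is a stop between vowels /u/ and /e/, so it spirantizes to the fricative [s]. /bimebutedm/ → bimevusedm.
Rule 3 (final cluster simplification): /m/ is the second consonant of a word-final cluster /dm/, so it deletes. /bimevusedm/ → bimevused.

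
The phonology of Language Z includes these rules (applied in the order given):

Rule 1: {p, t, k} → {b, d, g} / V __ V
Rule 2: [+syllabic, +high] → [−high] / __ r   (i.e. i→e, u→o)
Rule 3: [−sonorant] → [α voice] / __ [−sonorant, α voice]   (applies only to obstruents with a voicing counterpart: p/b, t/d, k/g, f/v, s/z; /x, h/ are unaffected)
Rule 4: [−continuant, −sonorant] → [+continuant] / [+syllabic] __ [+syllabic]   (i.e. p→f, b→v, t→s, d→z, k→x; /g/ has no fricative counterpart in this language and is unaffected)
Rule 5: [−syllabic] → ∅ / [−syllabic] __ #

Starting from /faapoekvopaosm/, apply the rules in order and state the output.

Rule 1 (intervocalic voicing): /p/ is a voiceless stop between vowels /a/ and /o/, so it voices to [b]. /p/ is a voiceless stop between vowels /o/ and /a/, so it voices to [b]. /faapoekvopaosm/ → faaboekvobaosm.
Rule 2 (pre-rhotic lowering): no segment meets the environment; /faaboekvobaosm/ is unchanged.
Rule 3 (regressive voicing assimilation): /k/ precedes the voiced obstruent /v/, so it voices to [g] by assimilation. /faaboekvobaosm/ → faaboegvobaosm.
Rule 4 (intervocalic spirantization): /b/ is a stop between vowels /a/ and /o/, so it spirantizes to the fricative [v]. /b/ is a stop between vowels /o/ and /a/, so it spirantizes to the fricative [v]. /faaboegvobaosm/ → faavoegvovaosm.
Rule 5 (final cluster simplification): /m/ is the second consonant of a word-final cluster /sm/, so it deletes. /faavoegvovaosm/ → faavoegvovaos.

faavoegvovaos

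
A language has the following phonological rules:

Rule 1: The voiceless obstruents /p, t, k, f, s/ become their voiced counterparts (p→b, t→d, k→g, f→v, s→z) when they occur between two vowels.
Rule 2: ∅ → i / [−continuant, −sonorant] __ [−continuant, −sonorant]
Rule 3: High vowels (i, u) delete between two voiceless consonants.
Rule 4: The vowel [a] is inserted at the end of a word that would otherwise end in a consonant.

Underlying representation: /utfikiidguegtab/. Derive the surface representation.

Rule 1 (intervocalic voicing): /k/ is a voiceless obstruent between vowels /i/ and /i/, so it voices to [g]. /utfikiidguegtab/ → utfigiidguegtab.
Rule 2 (stop-cluster i-epenthesis): /d/ and /g/ form a stop–stop cluster, so [i] is inserted between them. /g/ and /t/ form a stop–stop cluster, so [i] is inserted between them. /utfigiidguegtab/ → utfigiidiguegitab.
Rule 3 (high vowel syncope): no segment meets the environment; /utfigiidiguegitab/ is unchanged.
Rule 4 (final a-epenthesis): the form ends in the consonant /b/, so [a] is inserted word-finally. /utfigiidiguegitab/ → utfigiidiguegitaba.

utfigiidiguegitaba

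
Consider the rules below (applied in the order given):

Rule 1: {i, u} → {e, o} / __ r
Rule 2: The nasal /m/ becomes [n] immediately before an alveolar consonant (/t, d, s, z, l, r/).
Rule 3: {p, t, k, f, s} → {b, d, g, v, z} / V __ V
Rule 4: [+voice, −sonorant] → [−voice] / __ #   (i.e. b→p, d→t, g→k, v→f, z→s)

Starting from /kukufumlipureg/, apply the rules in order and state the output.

kuguvunliborek

Rule 1 (pre-rhotic lowering): /u/ is a high vowel immediately before /r/, so it lowers to [o]. /kukufumlipureg/ → kukufumliporeg.
Rule 2 (nasal place assimilation): /m/ precedes the alveolar consonant /l/, so it assimilates in place to [n]. /kukufumliporeg/ → kukufunliporeg.
Rule 3 (intervocalic voicing): /k/ is a voiceless obstruent between vowels /u/ and /u/, so it voices to [g]. /f/ is a voiceless obstruent between vowels /u/ and /u/, so it voices to [v]. /p/ is a voiceless obstruent between vowels /i/ and /o/, so it voices to [b]. /kukufunliporeg/ → kuguvunliboreg.
Rule 4 (final devoicing): /g/ is a voiced obstruent in word-final position, so it devoices to [k]. /kuguvunliboreg/ → kuguvunliborek.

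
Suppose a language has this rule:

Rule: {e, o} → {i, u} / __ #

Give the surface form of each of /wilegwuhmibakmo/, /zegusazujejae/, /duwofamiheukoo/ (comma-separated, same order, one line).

wilegwuhmibakmu, zegusazujejai, duwofamiheukou

/wilegwuhmibakmo/: /o/ is a mid vowel in word-final position, so it raises to [u]. → [wilegwuhmibakmu].
/zegusazujejae/: /e/ is a mid vowel in word-final position, so it raises to [i]. → [zegusazujejai].
/duwofamiheukoo/: /o/ is a mid vowel in word-final position, so it raises to [u]. → [duwofamiheukou].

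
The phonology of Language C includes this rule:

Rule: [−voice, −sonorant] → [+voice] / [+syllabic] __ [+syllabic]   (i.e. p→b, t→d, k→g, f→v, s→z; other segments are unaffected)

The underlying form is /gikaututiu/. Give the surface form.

/k/ is a voiceless obstruent between vowels /i/ and /a/, so it voices to [g].
/t/ is a voiceless obstruent between vowels /u/ and /u/, so it voices to [d].
/t/ is a voiceless obstruent between vowels /u/ and /i/, so it voices to [d].
Surface form: [gigaududiu].

gigaududiu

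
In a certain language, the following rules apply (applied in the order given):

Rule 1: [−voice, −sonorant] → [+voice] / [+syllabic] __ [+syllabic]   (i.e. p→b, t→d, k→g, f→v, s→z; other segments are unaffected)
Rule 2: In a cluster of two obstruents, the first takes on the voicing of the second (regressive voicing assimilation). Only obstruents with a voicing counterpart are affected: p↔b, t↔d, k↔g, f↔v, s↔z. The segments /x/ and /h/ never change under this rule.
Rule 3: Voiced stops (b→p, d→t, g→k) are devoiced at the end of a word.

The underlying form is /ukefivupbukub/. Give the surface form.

Rule 1 (intervocalic voicing): /k/ is a voiceless obstruent between vowels /u/ and /e/, so it voices to [g]. /f/ is a voiceless obstruent between vowels /e/ and /i/, so it voices to [v]. /k/ is a voiceless obstruent between vowels /u/ and /u/, so it voices to [g]. /ukefivupbukub/ → ugevivupbugub.
Rule 2 (regressive voicing assimilation): /p/ precedes the voiced obstruent /b/, so it voices to [b] by assimilation. /ugevivupbugub/ → ugevivubbugub.
Rule 3 (final devoicing): /b/ is a voiced stop in word-final position, so it devoices to [p]. /ugevivubbugub/ → ugevivubbugup.

ugevivubbugup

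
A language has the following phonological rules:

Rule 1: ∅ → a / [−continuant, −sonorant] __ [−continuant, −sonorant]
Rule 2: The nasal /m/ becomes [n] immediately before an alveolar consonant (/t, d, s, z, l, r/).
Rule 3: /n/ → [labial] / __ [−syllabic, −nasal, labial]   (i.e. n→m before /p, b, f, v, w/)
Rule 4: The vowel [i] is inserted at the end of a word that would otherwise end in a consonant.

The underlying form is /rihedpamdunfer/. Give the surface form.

rihedapandumferi

Rule 1 (stop-cluster a-epenthesis): /d/ and /p/ form a stop–stop cluster, so [a] is inserted between them. /rihedpamdunfer/ → rihedapamdunfer.
Rule 2 (nasal place assimilation): /m/ precedes the alveolar consonant /d/, so it assimilates in place to [n]. /rihedapamdunfer/ → rihedapandunfer.
Rule 3 (nasal place assimilation): /n/ precedes the labial consonant /f/, so it assimilates in place to [m]. /rihedapandunfer/ → rihedapandumfer.
Rule 4 (final i-epenthesis): the form ends in the consonant /r/, so [i] is inserted word-finally. /rihedapandumfer/ → rihedapandumferi.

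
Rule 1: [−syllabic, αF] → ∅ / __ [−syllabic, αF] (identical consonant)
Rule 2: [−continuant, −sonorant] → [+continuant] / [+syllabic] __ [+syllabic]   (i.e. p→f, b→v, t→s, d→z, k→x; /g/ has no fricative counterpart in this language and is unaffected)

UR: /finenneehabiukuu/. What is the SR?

Rule 1 (degemination): /nn/ is a geminate; the first /n/ deletes. /finenneehabiukuu/ → fineneehabiukuu.
Rule 2 (intervocalic spirantization): /b/ is a stop between vowels /a/ and /i/, so it spirantizes to the fricative [v]. /k/ is a stop between vowels /u/ and /u/, so it spirantizes to the fricative [x]. /fineneehabiukuu/ → fineneehaviuxuu.

fineneehaviuxuu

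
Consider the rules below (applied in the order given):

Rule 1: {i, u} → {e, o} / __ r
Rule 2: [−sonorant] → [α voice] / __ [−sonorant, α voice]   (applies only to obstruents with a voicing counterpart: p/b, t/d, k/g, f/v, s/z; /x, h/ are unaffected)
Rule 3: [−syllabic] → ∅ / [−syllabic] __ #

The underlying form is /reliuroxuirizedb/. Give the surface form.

relioroxuerized

Rule 1 (pre-rhotic lowering): /u/ is a high vowel immediately before /r/, so it lowers to [o]. /i/ is a high vowel immediately before /r/, so it lowers to [e]. /reliuroxuirizedb/ → relioroxuerizedb.
Rule 2 (regressive voicing assimilation): no segment meets the environment; /relioroxuerizedb/ is unchanged.
Rule 3 (final cluster simplification): /b/ is the second consonant of a word-final cluster /db/, so it deletes. /relioroxuerizedb/ → relioroxuerized.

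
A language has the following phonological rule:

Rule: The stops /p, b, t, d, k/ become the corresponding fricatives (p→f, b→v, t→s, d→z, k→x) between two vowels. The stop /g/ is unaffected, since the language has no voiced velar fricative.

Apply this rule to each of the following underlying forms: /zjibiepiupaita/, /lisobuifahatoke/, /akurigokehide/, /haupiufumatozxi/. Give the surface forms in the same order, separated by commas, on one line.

zjiviefiufaisa, lisovuifahasoxe, axurigoxehize, haufiufumasozxi

/zjibiepiupaita/: /b/ is a stop between vowels /i/ and /i/, so it spirantizes to the fricative [v]. /p/ is a stop between vowels /e/ and /i/, so it spirantizes to the fricative [f]. /p/ is a stop between vowels /u/ and /a/, so it spirantizes to the fricative [f]. /t/ is a stop between vowels /i/ and /a/, so it spirantizes to the fricative [s]. → [zjiviefiufaisa].
/lisobuifahatoke/: /b/ is a stop between vowels /o/ and /u/, so it spirantizes to the fricative [v]. /t/ is a stop between vowels /a/ and /o/, so it spirantizes to the fricative [s]. /k/ is a stop between vowels /o/ and /e/, so it spirantizes to the fricative [x]. → [lisovuifahasoxe].
/akurigokehide/: /k/ is a stop between vowels /a/ and /u/, so it spirantizes to the fricative [x]. /k/ is a stop between vowels /o/ and /e/, so it spirantizes to the fricative [x]. /d/ is a stop between vowels /i/ and /e/, so it spirantizes to the fricative [z]. → [axurigoxehize].
/haupiufumatozxi/: /p/ is a stop between vowels /u/ and /i/, so it spirantizes to the fricative [f]. /t/ is a stop between vowels /a/ and /o/, so it spirantizes to the fricative [s]. → [haufiufumasozxi].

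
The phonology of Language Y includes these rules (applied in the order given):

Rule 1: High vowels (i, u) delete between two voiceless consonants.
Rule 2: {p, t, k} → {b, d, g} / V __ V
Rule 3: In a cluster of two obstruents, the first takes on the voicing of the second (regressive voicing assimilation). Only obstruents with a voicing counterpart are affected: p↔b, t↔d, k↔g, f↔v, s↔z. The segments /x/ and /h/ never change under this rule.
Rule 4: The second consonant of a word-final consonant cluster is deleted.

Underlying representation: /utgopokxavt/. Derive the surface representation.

Rule 1 (high vowel syncope): no segment meets the environment; /utgopokxavt/ is unchanged.
Rule 2 (intervocalic voicing): /p/ is a voiceless stop between vowels /o/ and /o/, so it voices to [b]. /utgopokxavt/ → utgobokxavt.
Rule 3 (regressive voicing assimilation): /t/ precedes the voiced obstruent /g/, so it voices to [d] by assimilation. /v/ precedes the voiceless obstruent /t/, so it devoices to [f] by assimilation. /utgobokxavt/ → udgobokxaft.
Rule 4 (final cluster simplification): /t/ is the second consonant of a word-final cluster /ft/, so it deletes. /udgobokxaft/ → udgobokxaf.

udgobokxaf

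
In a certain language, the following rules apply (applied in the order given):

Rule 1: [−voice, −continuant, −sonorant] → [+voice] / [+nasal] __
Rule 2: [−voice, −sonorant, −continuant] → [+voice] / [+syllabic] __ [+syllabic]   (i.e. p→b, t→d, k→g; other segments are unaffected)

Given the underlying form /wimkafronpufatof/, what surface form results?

wimgafronbufadof

Rule 1 (post-nasal voicing): /k/ is a voiceless stop immediately after the nasal /m/, so it voices to [g]. /p/ is a voiceless stop immediately after the nasal /n/, so it voices to [b]. /wimkafronpufatof/ → wimgafronbufatof.
Rule 2 (intervocalic voicing): /t/ is a voiceless stop between vowels /a/ and /o/, so it voices to [d]. /wimgafronbufatof/ → wimgafronbufadof.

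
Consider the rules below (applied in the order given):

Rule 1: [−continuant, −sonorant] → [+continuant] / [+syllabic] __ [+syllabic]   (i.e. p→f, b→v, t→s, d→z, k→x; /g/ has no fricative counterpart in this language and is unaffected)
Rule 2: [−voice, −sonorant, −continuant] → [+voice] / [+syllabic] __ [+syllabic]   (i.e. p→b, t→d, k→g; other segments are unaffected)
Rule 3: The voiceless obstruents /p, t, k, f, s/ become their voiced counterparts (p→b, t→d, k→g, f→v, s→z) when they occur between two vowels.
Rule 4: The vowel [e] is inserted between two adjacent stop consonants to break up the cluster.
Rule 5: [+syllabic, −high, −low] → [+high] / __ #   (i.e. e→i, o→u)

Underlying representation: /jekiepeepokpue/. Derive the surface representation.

Rule 1 (intervocalic spirantization): /k/ is a stop between vowels /e/ and /i/, so it spirantizes to the fricative [x]. /p/ is a stop between vowels /e/ and /e/, so it spirantizes to the fricative [f]. /p/ is a stop between vowels /e/ and /o/, so it spirantizes to the fricative [f]. /jekiepeepokpue/ → jexiefeefokpue.
Rule 2 (intervocalic voicing): no segment meets the environment; /jexiefeefokpue/ is unchanged.
Rule 3 (intervocalic voicing): /f/ is a voiceless obstruent between vowels /e/ and /e/, so it voices to [v]. /f/ is a voiceless obstruent between vowels /e/ and /o/, so it voices to [v]. /jexiefeefokpue/ → jexieveevokpue.
Rule 4 (stop-cluster e-epenthesis): /k/ and /p/ form a stop–stop cluster, so [e] is inserted between them. /jexieveevokpue/ → jexieveevokepue.
Rule 5 (final vowel raising): /e/ is a mid vowel in word-final position, so it raises to [i]. /jexieveevokepue/ → jexieveevokepui.

jexieveevokepui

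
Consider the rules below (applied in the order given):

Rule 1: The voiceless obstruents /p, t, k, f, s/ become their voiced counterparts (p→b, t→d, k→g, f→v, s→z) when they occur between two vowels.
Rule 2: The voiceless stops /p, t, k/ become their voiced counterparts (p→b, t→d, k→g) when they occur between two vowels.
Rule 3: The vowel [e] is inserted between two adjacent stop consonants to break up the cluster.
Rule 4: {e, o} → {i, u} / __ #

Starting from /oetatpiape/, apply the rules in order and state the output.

Rule 1 (intervocalic voicing): /t/ is a voiceless obstruent between vowels /e/ and /a/, so it voices to [d]. /p/ is a voiceless obstruent between vowels /a/ and /e/, so it voices to [b]. /oetatpiape/ → oedatpiabe.
Rule 2 (intervocalic voicing): no segment meets the environment; /oedatpiabe/ is unchanged.
Rule 3 (stop-cluster e-epenthesis): /t/ and /p/ form a stop–stop cluster, so [e] is inserted between them. /oedatpiabe/ → oedatepiabe.
Rule 4 (final vowel raising): /e/ is a mid vowel in word-final position, so it raises to [i]. /oedatepiabe/ → oedatepiabi.

oedatepiabi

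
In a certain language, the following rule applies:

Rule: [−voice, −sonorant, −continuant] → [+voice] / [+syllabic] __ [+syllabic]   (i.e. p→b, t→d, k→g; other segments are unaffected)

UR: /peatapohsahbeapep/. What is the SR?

peadabohsahbeabep

/t/ is a voiceless stop between vowels /a/ and /a/, so it voices to [d].
/p/ is a voiceless stop between vowels /a/ and /o/, so it voices to [b].
/p/ is a voiceless stop between vowels /a/ and /e/, so it voices to [b].
Surface form: [peadabohsahbeabep].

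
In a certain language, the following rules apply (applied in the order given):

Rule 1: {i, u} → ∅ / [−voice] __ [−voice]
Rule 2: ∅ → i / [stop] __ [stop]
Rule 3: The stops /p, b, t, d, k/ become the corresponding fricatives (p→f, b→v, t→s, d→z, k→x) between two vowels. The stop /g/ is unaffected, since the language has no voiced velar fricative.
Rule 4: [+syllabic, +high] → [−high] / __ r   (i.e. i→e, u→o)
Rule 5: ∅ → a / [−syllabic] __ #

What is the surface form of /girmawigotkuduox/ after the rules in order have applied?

Rule 1 (high vowel syncope): no segment meets the environment; /girmawigotkuduox/ is unchanged.
Rule 2 (stop-cluster i-epenthesis): /t/ and /k/ form a stop–stop cluster, so [i] is inserted between them. /girmawigotkuduox/ → girmawigotikuduox.
Rule 3 (intervocalic spirantization): /t/ is a stop between vowels /o/ and /i/, so it spirantizes to the fricative [s]. /k/ is a stop between vowels /i/ and /u/, so it spirantizes to the fricative [x]. /d/ is a stop between vowels /u/ and /u/, so it spirantizes to the fricative [z]. /girmawigotikuduox/ → girmawigosixuzuox.
Rule 4 (pre-rhotic lowering): /i/ is a high vowel immediately before /r/, so it lowers to [e]. /girmawigosixuzuox/ → germawigosixuzuox.
Rule 5 (final a-epenthesis): the form ends in the consonant /x/, so [a] is inserted word-finally. /germawigosixuzuox/ → germawigosixuzuoxa.

germawigosixuzuoxa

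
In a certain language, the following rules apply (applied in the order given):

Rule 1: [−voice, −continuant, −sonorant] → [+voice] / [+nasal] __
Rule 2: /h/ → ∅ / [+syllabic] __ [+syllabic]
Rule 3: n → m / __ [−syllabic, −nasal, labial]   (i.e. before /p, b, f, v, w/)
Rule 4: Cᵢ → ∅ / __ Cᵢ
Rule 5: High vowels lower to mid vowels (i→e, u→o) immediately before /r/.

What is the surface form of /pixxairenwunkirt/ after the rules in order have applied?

Rule 1 (post-nasal voicing): /k/ is a voiceless stop immediately after the nasal /n/, so it voices to [g]. /pixxairenwunkirt/ → pixxairenwungirt.
Rule 2 (intervocalic h-deletion): no segment meets the environment; /pixxairenwungirt/ is unchanged.
Rule 3 (nasal place assimilation): /n/ precedes the labial consonant /w/, so it assimilates in place to [m]. /pixxairenwungirt/ → pixxairemwungirt.
Rule 4 (degemination): /xx/ is a geminate; the first /x/ deletes. /pixxairemwungirt/ → pixairemwungirt.
Rule 5 (pre-rhotic lowering): /i/ is a high vowel immediately before /r/, so it lowers to [e]. /i/ is a high vowel immediately before /r/, so it lowers to [e]. /pixairemwungirt/ → pixaeremwungert.

pixaeremwungert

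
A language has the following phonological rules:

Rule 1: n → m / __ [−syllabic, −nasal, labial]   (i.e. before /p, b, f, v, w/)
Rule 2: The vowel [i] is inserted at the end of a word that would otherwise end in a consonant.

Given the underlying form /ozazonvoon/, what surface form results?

Rule 1 (nasal place assimilation): /n/ precedes the labial consonant /v/, so it assimilates in place to [m]. /ozazonvoon/ → ozazomvoon.
Rule 2 (final i-epenthesis): the form ends in the consonant /n/, so [i] is inserted word-finally. /ozazomvoon/ → ozazomvooni.

ozazomvooni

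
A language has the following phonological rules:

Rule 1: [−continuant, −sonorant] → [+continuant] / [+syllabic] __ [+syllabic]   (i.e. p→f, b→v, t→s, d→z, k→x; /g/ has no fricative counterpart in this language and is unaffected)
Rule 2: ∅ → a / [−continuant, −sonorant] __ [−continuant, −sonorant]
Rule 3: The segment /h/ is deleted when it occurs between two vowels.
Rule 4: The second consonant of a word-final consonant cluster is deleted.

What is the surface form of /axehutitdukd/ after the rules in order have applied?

Rule 1 (intervocalic spirantization): /t/ is a stop between vowels /u/ and /i/, so it spirantizes to the fricative [s]. /axehutitdukd/ → axehusitdukd.
Rule 2 (stop-cluster a-epenthesis): /t/ and /d/ form a stop–stop cluster, so [a] is inserted between them. /k/ and /d/ form a stop–stop cluster, so [a] is inserted between them. /axehusitdukd/ → axehusitadukad.
Rule 3 (intervocalic h-deletion): /h/ occurs between vowels /e/ and /u/, so it deletes. /axehusitadukad/ → axeusitadukad.
Rule 4 (final cluster simplification): no segment meets the environment; /axeusitadukad/ is unchanged.

axeusitadukad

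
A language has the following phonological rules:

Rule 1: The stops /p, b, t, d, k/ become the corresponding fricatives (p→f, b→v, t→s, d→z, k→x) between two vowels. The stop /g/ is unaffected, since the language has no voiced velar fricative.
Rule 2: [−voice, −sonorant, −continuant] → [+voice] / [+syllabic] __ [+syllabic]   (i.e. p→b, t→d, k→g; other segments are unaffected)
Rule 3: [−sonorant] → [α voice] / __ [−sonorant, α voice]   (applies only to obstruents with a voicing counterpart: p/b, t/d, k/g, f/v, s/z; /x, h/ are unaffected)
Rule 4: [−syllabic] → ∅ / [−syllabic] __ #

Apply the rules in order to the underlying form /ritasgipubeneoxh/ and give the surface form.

risazgifuveneox

Rule 1 (intervocalic spirantization): /t/ is a stop between vowels /i/ and /a/, so it spirantizes to the fricative [s]. /p/ is a stop between vowels /i/ and /u/, so it spirantizes to the fricative [f]. /b/ is a stop between vowels /u/ and /e/, so it spirantizes to the fricative [v]. /ritasgipubeneoxh/ → risasgifuveneoxh.
Rule 2 (intervocalic voicing): no segment meets the environment; /risasgifuveneoxh/ is unchanged.
Rule 3 (regressive voicing assimilation): /s/ precedes the voiced obstruent /g/, so it voices to [z] by assimilation. /risasgifuveneoxh/ → risazgifuveneoxh.
Rule 4 (final cluster simplification): /h/ is the second consonant of a word-final cluster /xh/, so it deletes. /risazgifuveneoxh/ → risazgifuveneox.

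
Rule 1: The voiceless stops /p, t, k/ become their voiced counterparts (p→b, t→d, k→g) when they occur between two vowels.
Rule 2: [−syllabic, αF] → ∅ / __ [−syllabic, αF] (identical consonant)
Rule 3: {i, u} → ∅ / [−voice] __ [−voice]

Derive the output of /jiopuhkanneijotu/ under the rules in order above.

jiobuhkaneijodu

Rule 1 (intervocalic voicing): /p/ is a voiceless stop between vowels /o/ and /u/, so it voices to [b]. /t/ is a voiceless stop between vowels /o/ and /u/, so it voices to [d]. /jiopuhkanneijotu/ → jiobuhkanneijodu.
Rule 2 (degemination): /nn/ is a geminate; the first /n/ deletes. /jiobuhkanneijodu/ → jiobuhkaneijodu.
Rule 3 (high vowel syncope): no segment meets the environment; /jiobuhkaneijodu/ is unchanged.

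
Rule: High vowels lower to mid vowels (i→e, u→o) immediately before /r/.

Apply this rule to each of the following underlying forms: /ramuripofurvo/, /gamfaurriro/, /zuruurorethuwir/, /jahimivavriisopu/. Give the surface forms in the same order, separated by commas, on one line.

/ramuripofurvo/: /u/ is a high vowel immediately before /r/, so it lowers to [o]. /u/ is a high vowel immediately before /r/, so it lowers to [o]. → [ramoripoforvo].
/gamfaurriro/: /u/ is a high vowel immediately before /r/, so it lowers to [o]. /i/ is a high vowel immediately before /r/, so it lowers to [e]. → [gamfaorrero].
/zuruurorethuwir/: /u/ is a high vowel immediately before /r/, so it lowers to [o]. /u/ is a high vowel immediately before /r/, so it lowers to [o]. /i/ is a high vowel immediately before /r/, so it lowers to [e]. → [zoruororethuwer].
/jahimivavriisopu/: the rule's environment is not met; surfaces unchanged as [jahimivavriisopu].

ramoripoforvo, gamfaorrero, zoruororethuwer, jahimivavriisopu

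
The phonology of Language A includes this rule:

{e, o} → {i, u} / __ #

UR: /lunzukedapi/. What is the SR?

lunzukedapi

No segment of /lunzukedapi/ meets the structural description of the rule, so the form surfaces unchanged.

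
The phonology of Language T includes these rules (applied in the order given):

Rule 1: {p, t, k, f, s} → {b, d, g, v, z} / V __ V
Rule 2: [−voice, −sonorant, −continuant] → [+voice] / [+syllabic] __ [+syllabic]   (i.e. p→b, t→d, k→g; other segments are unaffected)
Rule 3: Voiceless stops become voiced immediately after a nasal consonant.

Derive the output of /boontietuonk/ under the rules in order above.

boondieduong

Rule 1 (intervocalic voicing): /t/ is a voiceless obstruent between vowels /e/ and /u/, so it voices to [d]. /boontietuonk/ → boontieduonk.
Rule 2 (intervocalic voicing): no segment meets the environment; /boontieduonk/ is unchanged.
Rule 3 (post-nasal voicing): /t/ is a voiceless stop immediately after the nasal /n/, so it voices to [d]. /k/ is a voiceless stop immediately after the nasal /n/, so it voices to [g]. /boontieduonk/ → boondieduong.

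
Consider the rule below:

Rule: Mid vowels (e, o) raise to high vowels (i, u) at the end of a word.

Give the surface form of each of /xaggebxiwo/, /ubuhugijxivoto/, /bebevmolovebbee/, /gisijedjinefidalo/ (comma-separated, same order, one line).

/xaggebxiwo/: /o/ is a mid vowel in word-final position, so it raises to [u]. → [xaggebxiwu].
/ubuhugijxivoto/: /o/ is a mid vowel in word-final position, so it raises to [u]. → [ubuhugijxivotu].
/bebevmolovebbee/: /e/ is a mid vowel in word-final position, so it raises to [i]. → [bebevmolovebbei].
/gisijedjinefidalo/: /o/ is a mid vowel in word-final position, so it raises to [u]. → [gisijedjinefidalu].

xaggebxiwu, ubuhugijxivotu, bebevmolovebbei, gisijedjinefidalu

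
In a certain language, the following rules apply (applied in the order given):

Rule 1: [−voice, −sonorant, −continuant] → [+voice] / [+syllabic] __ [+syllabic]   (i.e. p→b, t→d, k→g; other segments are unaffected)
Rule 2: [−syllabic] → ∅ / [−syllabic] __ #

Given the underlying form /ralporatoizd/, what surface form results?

Rule 1 (intervocalic voicing): /t/ is a voiceless stop between vowels /a/ and /o/, so it voices to [d]. /ralporatoizd/ → ralporadoizd.
Rule 2 (final cluster simplification): /d/ is the second consonant of a word-final cluster /zd/, so it deletes. /ralporadoizd/ → ralporadoiz.

ralporadoiz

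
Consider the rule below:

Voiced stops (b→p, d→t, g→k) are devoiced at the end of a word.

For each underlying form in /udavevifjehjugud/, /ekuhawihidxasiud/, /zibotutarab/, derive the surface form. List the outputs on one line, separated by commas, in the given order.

/udavevifjehjugud/: /d/ is a voiced stop in word-final position, so it devoices to [t]. → [udavevifjehjugut].
/ekuhawihidxasiud/: /d/ is a voiced stop in word-final position, so it devoices to [t]. → [ekuhawihidxasiut].
/zibotutarab/: /b/ is a voiced stop in word-final position, so it devoices to [p]. → [zibotutarap].

udavevifjehjugut, ekuhawihidxasiut, zibotutarap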